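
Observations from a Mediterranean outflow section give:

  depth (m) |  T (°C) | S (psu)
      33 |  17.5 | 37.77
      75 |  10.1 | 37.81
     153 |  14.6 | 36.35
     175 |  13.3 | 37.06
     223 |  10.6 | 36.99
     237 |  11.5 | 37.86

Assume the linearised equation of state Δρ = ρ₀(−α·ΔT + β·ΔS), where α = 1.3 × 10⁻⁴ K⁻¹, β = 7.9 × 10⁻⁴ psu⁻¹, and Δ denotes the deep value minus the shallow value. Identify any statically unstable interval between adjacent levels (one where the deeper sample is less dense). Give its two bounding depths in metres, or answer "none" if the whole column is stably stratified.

Evaluate Δρ/ρ₀ = −αΔT + βΔS across each adjacent pair:
  33–75 m: −αΔT+βΔS = −(1.3 × 10⁻⁴)(-7.4)+(7.9 × 10⁻⁴)(+0.04) = 9.9 × 10⁻⁴ → stable
  75–153 m: −αΔT+βΔS = −(1.3 × 10⁻⁴)(+4.5)+(7.9 × 10⁻⁴)(-1.46) = -1.7 × 10⁻³ → UNSTABLE
  153–175 m: −αΔT+βΔS = −(1.3 × 10⁻⁴)(-1.3)+(7.9 × 10⁻⁴)(+0.71) = 7.3 × 10⁻⁴ → stable
  175–223 m: −αΔT+βΔS = −(1.3 × 10⁻⁴)(-2.7)+(7.9 × 10⁻⁴)(-0.07) = 3.0 × 10⁻⁴ → stable
  223–237 m: −αΔT+βΔS = −(1.3 × 10⁻⁴)(+0.9)+(7.9 × 10⁻⁴)(+0.87) = 5.7 × 10⁻⁴ → stable
The 75–153 m interval has Δρ < 0: lighter water underlies denser water.

75–153 m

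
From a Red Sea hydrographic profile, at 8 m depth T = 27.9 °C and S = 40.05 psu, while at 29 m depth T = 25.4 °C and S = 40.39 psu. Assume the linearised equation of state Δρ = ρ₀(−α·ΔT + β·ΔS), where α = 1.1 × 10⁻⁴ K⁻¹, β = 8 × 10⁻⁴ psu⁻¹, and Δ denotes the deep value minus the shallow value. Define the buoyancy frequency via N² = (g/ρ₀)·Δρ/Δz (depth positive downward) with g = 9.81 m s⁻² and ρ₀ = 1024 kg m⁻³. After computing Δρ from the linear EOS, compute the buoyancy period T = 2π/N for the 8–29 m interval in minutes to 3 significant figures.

ΔT = -2.5 K, ΔS = +0.34 psu (deep − shallow).
Δρ/ρ₀ = −αΔT + βΔS = 2.75 × 10⁻⁴ + 2.72 × 10⁻⁴ = 5.47 × 10⁻⁴, so Δρ ≈ 0.5601 kg m⁻³.
N² = (g/ρ₀)·Δρ/Δz = g·(Δρ/ρ₀)/Δz = 9.81 × 5.47 × 10⁻⁴ / 21 = 2.5553 × 10⁻⁴ s⁻².
N = √(2.5553 × 10⁻⁴) = 0.015985 rad s⁻¹ → T = 2π/N = 393.07 s = 6.5512 min ≈ 6.55 min.

6.55 min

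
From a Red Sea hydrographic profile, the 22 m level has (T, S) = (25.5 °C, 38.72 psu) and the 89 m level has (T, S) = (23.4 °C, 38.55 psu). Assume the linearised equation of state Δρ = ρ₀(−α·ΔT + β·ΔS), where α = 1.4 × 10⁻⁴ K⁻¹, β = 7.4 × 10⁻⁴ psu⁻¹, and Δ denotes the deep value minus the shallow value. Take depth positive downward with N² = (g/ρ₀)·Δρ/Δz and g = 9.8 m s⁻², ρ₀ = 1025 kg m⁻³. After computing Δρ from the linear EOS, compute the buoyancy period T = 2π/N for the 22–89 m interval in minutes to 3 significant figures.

21.1 min

ΔT = -2.1 K, ΔS = -0.17 psu (deep − shallow).
Δρ/ρ₀ = −αΔT + βΔS = 2.94 × 10⁻⁴ − 1.258 × 10⁻⁴ = 1.682 × 10⁻⁴, so Δρ ≈ 0.1724 kg m⁻³.
N² = (g/ρ₀)·Δρ/Δz = g·(Δρ/ρ₀)/Δz = 9.8 × 1.682 × 10⁻⁴ / 67 = 2.4602 × 10⁻⁵ s⁻².
N = √(2.4602 × 10⁻⁵) = 4.9600 × 10⁻³ rad s⁻¹ → T = 2π/N = 1.2668 × 10³ s = 21.113 min ≈ 21.1 min.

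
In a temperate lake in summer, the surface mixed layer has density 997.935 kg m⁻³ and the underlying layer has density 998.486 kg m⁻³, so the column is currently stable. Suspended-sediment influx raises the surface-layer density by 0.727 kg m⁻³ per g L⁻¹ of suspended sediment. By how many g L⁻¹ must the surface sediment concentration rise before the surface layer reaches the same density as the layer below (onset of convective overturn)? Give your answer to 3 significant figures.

Density deficit of the surface layer: 998.486 − 997.935 = 0.551 kg m⁻³.
Required change = 0.551 / 0.727 = 0.758 g L⁻¹.

0.758 g L⁻¹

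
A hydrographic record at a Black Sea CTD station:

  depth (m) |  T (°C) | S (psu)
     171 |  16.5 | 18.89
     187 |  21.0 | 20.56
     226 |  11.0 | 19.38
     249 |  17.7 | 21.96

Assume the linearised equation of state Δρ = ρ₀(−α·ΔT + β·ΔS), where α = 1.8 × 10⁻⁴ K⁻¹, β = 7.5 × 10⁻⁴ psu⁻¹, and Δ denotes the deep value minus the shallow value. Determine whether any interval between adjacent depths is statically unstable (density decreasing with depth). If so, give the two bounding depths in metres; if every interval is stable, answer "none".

none

Evaluate Δρ/ρ₀ = −αΔT + βΔS across each adjacent pair:
  171–187 m: −αΔT+βΔS = −(1.8 × 10⁻⁴)(+4.5)+(7.5 × 10⁻⁴)(+1.67) = 4.4 × 10⁻⁴ → stable
  187–226 m: −αΔT+βΔS = −(1.8 × 10⁻⁴)(-10.0)+(7.5 × 10⁻⁴)(-1.18) = 9.2 × 10⁻⁴ → stable
  226–249 m: −αΔT+βΔS = −(1.8 × 10⁻⁴)(+6.7)+(7.5 × 10⁻⁴)(+2.58) = 7.3 × 10⁻⁴ → stable
Every interval has Δρ > 0: the column is stably stratified throughout.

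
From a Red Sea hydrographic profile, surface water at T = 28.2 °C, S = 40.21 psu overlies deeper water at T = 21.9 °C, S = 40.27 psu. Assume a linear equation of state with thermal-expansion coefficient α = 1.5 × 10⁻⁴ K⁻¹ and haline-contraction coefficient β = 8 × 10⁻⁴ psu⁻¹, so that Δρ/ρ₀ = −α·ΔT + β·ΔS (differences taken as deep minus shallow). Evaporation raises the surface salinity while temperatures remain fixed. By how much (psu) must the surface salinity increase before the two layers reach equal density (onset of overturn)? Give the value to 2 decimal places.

1.24 psu

Neutral buoyancy requires −α(T_deep − T_surf) + β(S_deep − S_surf′) = 0.
S_surf′ = S_deep − (α/β)·ΔT = 40.27 − (1.5 × 10⁻⁴/8 × 10⁻⁴)·(-6.3) = 41.4513 psu.
Increase required: 41.4513 − 40.21 = 1.2413 psu.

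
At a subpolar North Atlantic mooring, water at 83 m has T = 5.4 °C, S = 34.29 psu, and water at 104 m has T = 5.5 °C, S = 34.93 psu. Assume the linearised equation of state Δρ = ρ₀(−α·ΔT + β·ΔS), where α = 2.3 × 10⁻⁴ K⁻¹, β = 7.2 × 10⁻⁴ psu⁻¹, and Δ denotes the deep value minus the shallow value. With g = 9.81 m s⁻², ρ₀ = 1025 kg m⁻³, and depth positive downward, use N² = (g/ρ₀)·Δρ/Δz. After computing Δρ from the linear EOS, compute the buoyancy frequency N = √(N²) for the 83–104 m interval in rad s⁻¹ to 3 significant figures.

ΔT = +0.1 K, ΔS = +0.64 psu (deep − shallow).
Δρ/ρ₀ = −αΔT + βΔS = -2.30 × 10⁻⁵ + 4.608 × 10⁻⁴ = 4.378 × 10⁻⁴, so Δρ ≈ 0.4487 kg m⁻³.
N² = (g/ρ₀)·Δρ/Δz = g·(Δρ/ρ₀)/Δz = 9.81 × 4.378 × 10⁻⁴ / 21 = 2.0452 × 10⁻⁴ s⁻².
N = √(2.0452 × 10⁻⁴) = 0.014301 rad s⁻¹ ≈ 0.0143 rad s⁻¹.

0.0143 rad s⁻¹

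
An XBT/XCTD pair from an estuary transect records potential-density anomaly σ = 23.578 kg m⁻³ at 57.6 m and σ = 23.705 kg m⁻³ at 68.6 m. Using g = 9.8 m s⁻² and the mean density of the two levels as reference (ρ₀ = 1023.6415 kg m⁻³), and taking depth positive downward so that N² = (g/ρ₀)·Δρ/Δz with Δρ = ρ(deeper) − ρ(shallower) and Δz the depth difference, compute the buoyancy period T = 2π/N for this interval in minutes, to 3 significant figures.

Δρ = 1023.705 − 1023.578 = 0.127 kg m⁻³ over Δz = 68.6 − 57.6 = 11 m.
N² = (9.8/1023.6415) × (0.127/11) = 1.1053 × 10⁻⁴ s⁻².
N = √(1.1053 × 10⁻⁴) = 0.010513 rad s⁻¹, so T = 2π/N = 597.66 s = 9.9610 min ≈ 9.96 min.

9.96 min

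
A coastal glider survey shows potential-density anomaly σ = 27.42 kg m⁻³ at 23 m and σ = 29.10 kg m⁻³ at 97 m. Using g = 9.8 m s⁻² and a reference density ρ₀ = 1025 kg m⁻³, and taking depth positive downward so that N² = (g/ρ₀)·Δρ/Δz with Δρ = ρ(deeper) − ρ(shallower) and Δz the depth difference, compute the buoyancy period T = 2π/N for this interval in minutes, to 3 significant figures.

7.11 min

Δρ = 1029.10 − 1027.42 = 1.68 kg m⁻³ over Δz = 97 − 23 = 74 m.
N² = (9.8/1025) × (1.68/74) = 2.1706 × 10⁻⁴ s⁻².
N = √(2.1706 × 10⁻⁴) = 0.014733 rad s⁻¹, so T = 2π/N = 426.47 s = 7.1078 min ≈ 7.11 min.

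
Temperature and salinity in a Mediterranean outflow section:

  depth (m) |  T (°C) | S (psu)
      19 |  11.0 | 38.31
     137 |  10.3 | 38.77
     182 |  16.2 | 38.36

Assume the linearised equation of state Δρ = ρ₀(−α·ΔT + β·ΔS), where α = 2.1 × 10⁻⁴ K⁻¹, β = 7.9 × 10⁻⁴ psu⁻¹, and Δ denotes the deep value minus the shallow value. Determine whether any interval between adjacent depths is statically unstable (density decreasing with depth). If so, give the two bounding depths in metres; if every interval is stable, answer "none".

Evaluate Δρ/ρ₀ = −αΔT + βΔS across each adjacent pair:
  19–137 m: −αΔT+βΔS = −(2.1 × 10⁻⁴)(-0.7)+(7.9 × 10⁻⁴)(+0.46) = 5.1 × 10⁻⁴ → stable
  137–182 m: −αΔT+βΔS = −(2.1 × 10⁻⁴)(+5.9)+(7.9 × 10⁻⁴)(-0.41) = -1.6 × 10⁻³ → UNSTABLE
The 137–182 m interval has Δρ < 0: lighter water underlies denser water.

137–182 m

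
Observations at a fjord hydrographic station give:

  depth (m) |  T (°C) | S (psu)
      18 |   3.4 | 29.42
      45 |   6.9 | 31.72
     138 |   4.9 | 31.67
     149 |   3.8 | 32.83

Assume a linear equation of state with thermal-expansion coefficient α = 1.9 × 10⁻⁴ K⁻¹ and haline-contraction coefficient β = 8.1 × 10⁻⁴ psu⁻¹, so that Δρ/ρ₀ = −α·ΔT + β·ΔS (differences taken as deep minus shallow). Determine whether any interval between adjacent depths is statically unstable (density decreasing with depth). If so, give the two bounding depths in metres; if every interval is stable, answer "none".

none

Evaluate Δρ/ρ₀ = −αΔT + βΔS across each adjacent pair:
  18–45 m: −αΔT+βΔS = −(1.9 × 10⁻⁴)(+3.5)+(8.1 × 10⁻⁴)(+2.30) = 1.2 × 10⁻³ → stable
  45–138 m: −αΔT+βΔS = −(1.9 × 10⁻⁴)(-2.0)+(8.1 × 10⁻⁴)(-0.05) = 3.4 × 10⁻⁴ → stable
  138–149 m: −αΔT+βΔS = −(1.9 × 10⁻⁴)(-1.1)+(8.1 × 10⁻⁴)(+1.16) = 1.1 × 10⁻³ → stable
Every interval has Δρ > 0: the column is stably stratified throughout.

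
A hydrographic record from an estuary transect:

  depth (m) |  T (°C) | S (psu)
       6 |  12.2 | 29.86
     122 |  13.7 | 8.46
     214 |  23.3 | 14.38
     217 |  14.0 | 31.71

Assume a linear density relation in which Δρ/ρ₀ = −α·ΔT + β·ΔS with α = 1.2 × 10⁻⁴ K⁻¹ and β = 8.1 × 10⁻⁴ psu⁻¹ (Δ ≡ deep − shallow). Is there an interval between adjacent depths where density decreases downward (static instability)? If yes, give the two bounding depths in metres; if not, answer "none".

6–122 m

Evaluate Δρ/ρ₀ = −αΔT + βΔS across each adjacent pair:
  6–122 m: −αΔT+βΔS = −(1.2 × 10⁻⁴)(+1.5)+(8.1 × 10⁻⁴)(-21.40) = -0.018 → UNSTABLE
  122–214 m: −αΔT+βΔS = −(1.2 × 10⁻⁴)(+9.6)+(8.1 × 10⁻⁴)(+5.92) = 3.6 × 10⁻³ → stable
  214–217 m: −αΔT+βΔS = −(1.2 × 10⁻⁴)(-9.3)+(8.1 × 10⁻⁴)(+17.33) = 0.015 → stable
The 6–122 m interval has Δρ < 0: lighter water underlies denser water.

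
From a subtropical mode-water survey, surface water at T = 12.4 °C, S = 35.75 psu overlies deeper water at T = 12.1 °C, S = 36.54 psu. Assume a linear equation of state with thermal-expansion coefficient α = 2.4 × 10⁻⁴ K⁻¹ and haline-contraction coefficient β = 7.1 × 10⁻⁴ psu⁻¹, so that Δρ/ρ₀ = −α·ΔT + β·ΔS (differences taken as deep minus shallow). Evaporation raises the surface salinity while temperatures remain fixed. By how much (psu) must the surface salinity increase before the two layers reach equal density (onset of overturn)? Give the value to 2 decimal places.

0.89 psu

Neutral buoyancy requires −α(T_deep − T_surf) + β(S_deep − S_surf′) = 0.
S_surf′ = S_deep − (α/β)·ΔT = 36.54 − (2.4 × 10⁻⁴/7.1 × 10⁻⁴)·(-0.3) = 36.6414 psu.
Increase required: 36.6414 − 35.75 = 0.8914 psu.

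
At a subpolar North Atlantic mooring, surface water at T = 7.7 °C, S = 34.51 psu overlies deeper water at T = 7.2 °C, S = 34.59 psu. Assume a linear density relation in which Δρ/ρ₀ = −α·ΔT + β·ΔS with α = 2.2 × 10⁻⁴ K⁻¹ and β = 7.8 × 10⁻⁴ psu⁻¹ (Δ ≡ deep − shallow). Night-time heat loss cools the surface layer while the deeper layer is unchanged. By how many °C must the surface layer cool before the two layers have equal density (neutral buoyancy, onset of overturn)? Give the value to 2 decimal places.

0.78 °C

Neutral buoyancy requires Δρ = 0, i.e. −α(T_deep − T_surf′) + β(S_deep − S_surf) = 0.
T_surf′ = T_deep − (β/α)·ΔS = 7.2 − (7.8 × 10⁻⁴/2.2 × 10⁻⁴)·(+0.08) = 6.9164 °C.
Cooling required: 7.7 − (6.9164) = 0.7836 °C.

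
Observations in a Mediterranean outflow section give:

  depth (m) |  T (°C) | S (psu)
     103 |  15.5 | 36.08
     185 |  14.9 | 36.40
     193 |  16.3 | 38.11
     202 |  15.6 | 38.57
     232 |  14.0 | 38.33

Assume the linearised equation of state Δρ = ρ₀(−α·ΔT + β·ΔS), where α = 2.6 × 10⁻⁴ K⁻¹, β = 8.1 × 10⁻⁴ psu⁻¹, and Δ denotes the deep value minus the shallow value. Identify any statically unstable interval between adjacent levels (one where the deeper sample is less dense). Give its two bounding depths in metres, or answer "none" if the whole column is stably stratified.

none

Evaluate Δρ/ρ₀ = −αΔT + βΔS across each adjacent pair:
  103–185 m: −αΔT+βΔS = −(2.6 × 10⁻⁴)(-0.6)+(8.1 × 10⁻⁴)(+0.32) = 4.2 × 10⁻⁴ → stable
  185–193 m: −αΔT+βΔS = −(2.6 × 10⁻⁴)(+1.4)+(8.1 × 10⁻⁴)(+1.71) = 1.0 × 10⁻³ → stable
  193–202 m: −αΔT+βΔS = −(2.6 × 10⁻⁴)(-0.7)+(8.1 × 10⁻⁴)(+0.46) = 5.5 × 10⁻⁴ → stable
  202–232 m: −αΔT+βΔS = −(2.6 × 10⁻⁴)(-1.6)+(8.1 × 10⁻⁴)(-0.24) = 2.2 × 10⁻⁴ → stable
Every interval has Δρ > 0: the column is stably stratified throughout.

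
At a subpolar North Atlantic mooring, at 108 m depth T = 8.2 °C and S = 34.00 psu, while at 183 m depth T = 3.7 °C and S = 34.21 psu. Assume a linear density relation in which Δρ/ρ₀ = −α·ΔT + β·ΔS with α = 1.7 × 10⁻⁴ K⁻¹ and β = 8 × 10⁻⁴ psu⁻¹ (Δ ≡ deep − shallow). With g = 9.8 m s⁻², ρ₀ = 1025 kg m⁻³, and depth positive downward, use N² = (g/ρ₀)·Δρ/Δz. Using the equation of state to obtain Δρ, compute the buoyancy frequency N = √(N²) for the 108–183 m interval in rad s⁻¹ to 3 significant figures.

0.0110 rad s⁻¹

ΔT = -4.5 K, ΔS = +0.21 psu (deep − shallow).
Δρ/ρ₀ = −αΔT + βΔS = 7.65 × 10⁻⁴ + 1.68 × 10⁻⁴ = 9.33 × 10⁻⁴, so Δρ ≈ 0.9563 kg m⁻³.
N² = (g/ρ₀)·Δρ/Δz = g·(Δρ/ρ₀)/Δz = 9.8 × 9.33 × 10⁻⁴ / 75 = 1.2191 × 10⁻⁴ s⁻².
N = √(1.2191 × 10⁻⁴) = 0.011041 rad s⁻¹ ≈ 0.0110 rad s⁻¹.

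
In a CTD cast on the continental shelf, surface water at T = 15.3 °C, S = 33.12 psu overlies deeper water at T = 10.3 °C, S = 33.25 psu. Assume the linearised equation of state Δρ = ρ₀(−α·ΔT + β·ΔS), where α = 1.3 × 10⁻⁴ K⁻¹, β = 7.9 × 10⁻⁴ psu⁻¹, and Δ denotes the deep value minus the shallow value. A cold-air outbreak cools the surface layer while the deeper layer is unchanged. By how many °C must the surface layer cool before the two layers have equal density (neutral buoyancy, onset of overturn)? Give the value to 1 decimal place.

5.8 °C

Neutral buoyancy requires Δρ = 0, i.e. −α(T_deep − T_surf′) + β(S_deep − S_surf) = 0.
T_surf′ = T_deep − (β/α)·ΔS = 10.3 − (7.9 × 10⁻⁴/1.3 × 10⁻⁴)·(+0.13) = 9.510 °C.
Cooling required: 15.3 − (9.510) = 5.790 °C.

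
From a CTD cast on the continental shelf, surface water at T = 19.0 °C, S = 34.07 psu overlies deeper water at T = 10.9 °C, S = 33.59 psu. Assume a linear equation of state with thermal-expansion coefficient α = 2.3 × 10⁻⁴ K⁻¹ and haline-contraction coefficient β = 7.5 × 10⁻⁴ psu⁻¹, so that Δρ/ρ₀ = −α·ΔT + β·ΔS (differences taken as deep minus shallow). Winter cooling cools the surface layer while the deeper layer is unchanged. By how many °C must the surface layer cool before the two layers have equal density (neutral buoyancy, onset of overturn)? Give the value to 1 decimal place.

Neutral buoyancy requires Δρ = 0, i.e. −α(T_deep − T_surf′) + β(S_deep − S_surf) = 0.
T_surf′ = T_deep − (β/α)·ΔS = 10.9 − (7.5 × 10⁻⁴/2.3 × 10⁻⁴)·(-0.48) = 12.465 °C.
Cooling required: 19.0 − (12.465) = 6.535 °C.

6.5 °C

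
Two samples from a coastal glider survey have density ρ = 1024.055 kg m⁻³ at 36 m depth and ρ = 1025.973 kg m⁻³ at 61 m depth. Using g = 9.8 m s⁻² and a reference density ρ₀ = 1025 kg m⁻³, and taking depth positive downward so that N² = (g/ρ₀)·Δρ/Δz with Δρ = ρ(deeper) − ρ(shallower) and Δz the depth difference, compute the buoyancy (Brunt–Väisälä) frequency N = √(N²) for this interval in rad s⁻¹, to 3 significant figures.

0.0271 rad s⁻¹

Δρ = 1025.973 − 1024.055 = 1.918 kg m⁻³ over Δz = 61 − 36 = 25 m.
N² = (9.8/1025) × (1.918/25) = 7.3352 × 10⁻⁴ s⁻².
N = √(7.3352 × 10⁻⁴) = 0.027084 rad s⁻¹ ≈ 0.0271 rad s⁻¹.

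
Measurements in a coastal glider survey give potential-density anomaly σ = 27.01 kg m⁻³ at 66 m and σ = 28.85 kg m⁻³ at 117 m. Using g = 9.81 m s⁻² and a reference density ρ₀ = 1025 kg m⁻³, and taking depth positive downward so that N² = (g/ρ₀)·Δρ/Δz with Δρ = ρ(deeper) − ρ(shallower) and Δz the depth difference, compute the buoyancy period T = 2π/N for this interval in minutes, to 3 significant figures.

Δρ = 1028.85 − 1027.01 = 1.84 kg m⁻³ over Δz = 117 − 66 = 51 m.
N² = (9.81/1025) × (1.84/51) = 3.4530 × 10⁻⁴ s⁻².
N = √(3.4530 × 10⁻⁴) = 0.018582 rad s⁻¹, so T = 2π/N = 338.13 s = 5.6355 min ≈ 5.64 min.

5.64 min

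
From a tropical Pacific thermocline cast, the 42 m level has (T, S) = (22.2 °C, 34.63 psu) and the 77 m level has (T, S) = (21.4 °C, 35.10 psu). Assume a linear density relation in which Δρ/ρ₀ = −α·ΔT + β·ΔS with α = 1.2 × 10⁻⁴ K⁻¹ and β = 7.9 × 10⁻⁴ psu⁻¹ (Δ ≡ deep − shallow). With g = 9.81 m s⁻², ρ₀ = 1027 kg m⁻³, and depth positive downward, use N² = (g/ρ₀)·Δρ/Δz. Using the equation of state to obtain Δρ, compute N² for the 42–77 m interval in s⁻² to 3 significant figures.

ΔT = -0.8 K, ΔS = +0.47 psu (deep − shallow).
Δρ/ρ₀ = −αΔT + βΔS = 9.60 × 10⁻⁵ + 3.713 × 10⁻⁴ = 4.673 × 10⁻⁴, so Δρ ≈ 0.4799 kg m⁻³.
N² = (g/ρ₀)·Δρ/Δz = g·(Δρ/ρ₀)/Δz = 9.81 × 4.673 × 10⁻⁴ / 35 = 1.3098 × 10⁻⁴ s⁻² ≈ 1.31 × 10⁻⁴ s⁻².

1.31 × 10⁻⁴ s⁻²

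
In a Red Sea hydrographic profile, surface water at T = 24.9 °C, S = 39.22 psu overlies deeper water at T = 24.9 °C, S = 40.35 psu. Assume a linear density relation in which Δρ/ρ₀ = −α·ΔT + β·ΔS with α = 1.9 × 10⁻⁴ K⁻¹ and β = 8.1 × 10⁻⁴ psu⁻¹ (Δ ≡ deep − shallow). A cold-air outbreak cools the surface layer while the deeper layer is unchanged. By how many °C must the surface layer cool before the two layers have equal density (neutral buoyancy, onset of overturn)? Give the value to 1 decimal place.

4.8 °C

Neutral buoyancy requires Δρ = 0, i.e. −α(T_deep − T_surf′) + β(S_deep − S_surf) = 0.
T_surf′ = T_deep − (β/α)·ΔS = 24.9 − (8.1 × 10⁻⁴/1.9 × 10⁻⁴)·(+1.13) = 20.083 °C.
Cooling required: 24.9 − (20.083) = 4.817 °C.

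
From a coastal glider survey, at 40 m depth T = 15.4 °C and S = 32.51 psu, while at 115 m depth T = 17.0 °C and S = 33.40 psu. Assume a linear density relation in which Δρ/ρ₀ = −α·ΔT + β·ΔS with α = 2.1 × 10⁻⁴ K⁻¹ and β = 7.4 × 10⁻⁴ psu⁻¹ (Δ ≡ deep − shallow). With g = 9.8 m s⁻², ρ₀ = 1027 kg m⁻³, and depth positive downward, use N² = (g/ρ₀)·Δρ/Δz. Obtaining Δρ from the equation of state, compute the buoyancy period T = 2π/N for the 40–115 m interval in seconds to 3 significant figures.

968 s

ΔT = +1.6 K, ΔS = +0.89 psu (deep − shallow).
Δρ/ρ₀ = −αΔT + βΔS = -3.36 × 10⁻⁴ + 6.586 × 10⁻⁴ = 3.226 × 10⁻⁴, so Δρ ≈ 0.3313 kg m⁻³.
N² = (g/ρ₀)·Δρ/Δz = g·(Δρ/ρ₀)/Δz = 9.8 × 3.226 × 10⁻⁴ / 75 = 4.2153 × 10⁻⁵ s⁻².
N = √(4.2153 × 10⁻⁵) = 6.4925 × 10⁻³ rad s⁻¹ → T = 2π/N = 967.76 s ≈ 968 s.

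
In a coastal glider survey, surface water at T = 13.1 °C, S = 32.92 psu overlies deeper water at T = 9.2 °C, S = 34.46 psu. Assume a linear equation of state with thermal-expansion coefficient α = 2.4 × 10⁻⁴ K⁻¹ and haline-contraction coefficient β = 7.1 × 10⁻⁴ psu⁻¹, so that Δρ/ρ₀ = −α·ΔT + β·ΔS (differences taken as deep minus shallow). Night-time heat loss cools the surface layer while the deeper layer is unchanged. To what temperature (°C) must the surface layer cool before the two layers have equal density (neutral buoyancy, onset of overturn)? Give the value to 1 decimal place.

Neutral buoyancy requires Δρ = 0, i.e. −α(T_deep − T_surf′) + β(S_deep − S_surf) = 0.
T_surf′ = T_deep − (β/α)·ΔS = 9.2 − (7.1 × 10⁻⁴/2.4 × 10⁻⁴)·(+1.54) = 4.644 °C.
Cooling required: 13.1 − (4.644) = 8.456 °C.

4.6 °C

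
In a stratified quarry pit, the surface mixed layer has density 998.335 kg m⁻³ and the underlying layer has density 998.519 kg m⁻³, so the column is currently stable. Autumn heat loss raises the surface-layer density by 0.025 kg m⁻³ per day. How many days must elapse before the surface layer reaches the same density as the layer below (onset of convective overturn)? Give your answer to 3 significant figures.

Density deficit of the surface layer: 998.519 − 998.335 = 0.184 kg m⁻³.
Required change = 0.184 / 0.025 = 7.36 days.

7.36 days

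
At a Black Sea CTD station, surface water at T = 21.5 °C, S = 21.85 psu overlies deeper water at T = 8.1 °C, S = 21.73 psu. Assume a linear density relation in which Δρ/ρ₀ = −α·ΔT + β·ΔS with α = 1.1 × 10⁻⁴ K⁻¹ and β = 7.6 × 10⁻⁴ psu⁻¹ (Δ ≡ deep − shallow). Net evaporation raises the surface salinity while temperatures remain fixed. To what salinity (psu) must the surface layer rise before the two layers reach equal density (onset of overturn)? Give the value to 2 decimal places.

Neutral buoyancy requires −α(T_deep − T_surf) + β(S_deep − S_surf′) = 0.
S_surf′ = S_deep − (α/β)·ΔT = 21.73 − (1.1 × 10⁻⁴/7.6 × 10⁻⁴)·(-13.4) = 23.6695 psu.
Increase required: 23.6695 − 21.85 = 1.8195 psu.

23.67 psu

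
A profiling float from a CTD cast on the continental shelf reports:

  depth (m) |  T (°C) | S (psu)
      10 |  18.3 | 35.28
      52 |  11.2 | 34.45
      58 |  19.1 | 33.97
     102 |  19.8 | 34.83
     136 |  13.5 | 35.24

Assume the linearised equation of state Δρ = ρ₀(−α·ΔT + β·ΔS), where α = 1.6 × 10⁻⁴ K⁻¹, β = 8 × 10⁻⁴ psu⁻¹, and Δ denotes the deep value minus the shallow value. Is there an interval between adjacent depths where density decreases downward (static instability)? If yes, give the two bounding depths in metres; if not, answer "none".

52–58 m

Evaluate Δρ/ρ₀ = −αΔT + βΔS across each adjacent pair:
  10–52 m: −αΔT+βΔS = −(1.6 × 10⁻⁴)(-7.1)+(8 × 10⁻⁴)(-0.83) = 4.7 × 10⁻⁴ → stable
  52–58 m: −αΔT+βΔS = −(1.6 × 10⁻⁴)(+7.9)+(8 × 10⁻⁴)(-0.48) = -1.6 × 10⁻³ → UNSTABLE
  58–102 m: −αΔT+βΔS = −(1.6 × 10⁻⁴)(+0.7)+(8 × 10⁻⁴)(+0.86) = 5.8 × 10⁻⁴ → stable
  102–136 m: −αΔT+βΔS = −(1.6 × 10⁻⁴)(-6.3)+(8 × 10⁻⁴)(+0.41) = 1.3 × 10⁻³ → stable
The 52–58 m interval has Δρ < 0: lighter water underlies denser water.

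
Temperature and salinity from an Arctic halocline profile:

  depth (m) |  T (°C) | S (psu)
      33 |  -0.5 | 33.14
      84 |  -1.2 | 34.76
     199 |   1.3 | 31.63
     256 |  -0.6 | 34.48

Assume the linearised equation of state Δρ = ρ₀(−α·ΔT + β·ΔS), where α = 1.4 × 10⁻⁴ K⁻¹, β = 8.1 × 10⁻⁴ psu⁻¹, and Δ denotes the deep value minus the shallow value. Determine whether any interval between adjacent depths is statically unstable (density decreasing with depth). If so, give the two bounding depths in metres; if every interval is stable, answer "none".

Evaluate Δρ/ρ₀ = −αΔT + βΔS across each adjacent pair:
  33–84 m: −αΔT+βΔS = −(1.4 × 10⁻⁴)(-0.7)+(8.1 × 10⁻⁴)(+1.62) = 1.4 × 10⁻³ → stable
  84–199 m: −αΔT+βΔS = −(1.4 × 10⁻⁴)(+2.5)+(8.1 × 10⁻⁴)(-3.13) = -2.9 × 10⁻³ → UNSTABLE
  199–256 m: −αΔT+βΔS = −(1.4 × 10⁻⁴)(-1.9)+(8.1 × 10⁻⁴)(+2.85) = 2.6 × 10⁻³ → stable
The 84–199 m interval has Δρ < 0: lighter water underlies denser water.

84–199 m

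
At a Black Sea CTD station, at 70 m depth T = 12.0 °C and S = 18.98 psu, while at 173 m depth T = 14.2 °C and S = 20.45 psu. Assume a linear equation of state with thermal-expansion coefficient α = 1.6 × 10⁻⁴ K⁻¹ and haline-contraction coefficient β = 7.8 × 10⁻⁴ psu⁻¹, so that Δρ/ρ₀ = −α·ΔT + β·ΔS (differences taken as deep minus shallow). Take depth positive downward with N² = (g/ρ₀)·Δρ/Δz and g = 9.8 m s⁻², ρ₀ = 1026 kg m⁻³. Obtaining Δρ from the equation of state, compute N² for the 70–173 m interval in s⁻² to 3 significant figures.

7.56 × 10⁻⁵ s⁻²

ΔT = +2.2 K, ΔS = +1.47 psu (deep − shallow).
Δρ/ρ₀ = −αΔT + βΔS = -3.52 × 10⁻⁴ + 1.1466 × 10⁻³ = 7.946 × 10⁻⁴, so Δρ ≈ 0.8153 kg m⁻³.
N² = (g/ρ₀)·Δρ/Δz = g·(Δρ/ρ₀)/Δz = 9.8 × 7.946 × 10⁻⁴ / 103 = 7.5603 × 10⁻⁵ s⁻² ≈ 7.56 × 10⁻⁵ s⁻².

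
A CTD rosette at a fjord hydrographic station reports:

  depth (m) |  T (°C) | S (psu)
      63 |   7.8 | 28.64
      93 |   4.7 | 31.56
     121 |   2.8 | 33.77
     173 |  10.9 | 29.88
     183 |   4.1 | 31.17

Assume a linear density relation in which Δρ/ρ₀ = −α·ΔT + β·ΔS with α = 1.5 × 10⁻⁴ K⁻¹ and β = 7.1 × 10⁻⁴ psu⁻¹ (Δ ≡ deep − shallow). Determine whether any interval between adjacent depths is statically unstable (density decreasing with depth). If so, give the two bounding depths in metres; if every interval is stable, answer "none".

Evaluate Δρ/ρ₀ = −αΔT + βΔS across each adjacent pair:
  63–93 m: −αΔT+βΔS = −(1.5 × 10⁻⁴)(-3.1)+(7.1 × 10⁻⁴)(+2.92) = 2.5 × 10⁻³ → stable
  93–121 m: −αΔT+βΔS = −(1.5 × 10⁻⁴)(-1.9)+(7.1 × 10⁻⁴)(+2.21) = 1.9 × 10⁻³ → stable
  121–173 m: −αΔT+βΔS = −(1.5 × 10⁻⁴)(+8.1)+(7.1 × 10⁻⁴)(-3.89) = -4.0 × 10⁻³ → UNSTABLE
  173–183 m: −αΔT+βΔS = −(1.5 × 10⁻⁴)(-6.8)+(7.1 × 10⁻⁴)(+1.29) = 1.9 × 10⁻³ → stable
The 121–173 m interval has Δρ < 0: lighter water underlies denser water.

121–173 m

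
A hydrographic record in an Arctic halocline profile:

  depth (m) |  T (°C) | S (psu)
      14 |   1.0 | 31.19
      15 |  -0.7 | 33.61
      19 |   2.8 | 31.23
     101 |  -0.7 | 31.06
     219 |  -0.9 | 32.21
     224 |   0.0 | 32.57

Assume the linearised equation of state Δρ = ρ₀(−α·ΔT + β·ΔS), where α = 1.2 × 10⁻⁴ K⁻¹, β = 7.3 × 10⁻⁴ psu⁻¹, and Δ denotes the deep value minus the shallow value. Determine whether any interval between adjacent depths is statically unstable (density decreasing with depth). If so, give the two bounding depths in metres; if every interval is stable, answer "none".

Evaluate Δρ/ρ₀ = −αΔT + βΔS across each adjacent pair:
  14–15 m: −αΔT+βΔS = −(1.2 × 10⁻⁴)(-1.7)+(7.3 × 10⁻⁴)(+2.42) = 2.0 × 10⁻³ → stable
  15–19 m: −αΔT+βΔS = −(1.2 × 10⁻⁴)(+3.5)+(7.3 × 10⁻⁴)(-2.38) = -2.2 × 10⁻³ → UNSTABLE
  19–101 m: −αΔT+βΔS = −(1.2 × 10⁻⁴)(-3.5)+(7.3 × 10⁻⁴)(-0.17) = 3.0 × 10⁻⁴ → stable
  101–219 m: −αΔT+βΔS = −(1.2 × 10⁻⁴)(-0.2)+(7.3 × 10⁻⁴)(+1.15) = 8.6 × 10⁻⁴ → stable
  219–224 m: −αΔT+βΔS = −(1.2 × 10⁻⁴)(+0.9)+(7.3 × 10⁻⁴)(+0.36) = 1.5 × 10⁻⁴ → stable
The 15–19 m interval has Δρ < 0: lighter water underlies denser water.

15–19 m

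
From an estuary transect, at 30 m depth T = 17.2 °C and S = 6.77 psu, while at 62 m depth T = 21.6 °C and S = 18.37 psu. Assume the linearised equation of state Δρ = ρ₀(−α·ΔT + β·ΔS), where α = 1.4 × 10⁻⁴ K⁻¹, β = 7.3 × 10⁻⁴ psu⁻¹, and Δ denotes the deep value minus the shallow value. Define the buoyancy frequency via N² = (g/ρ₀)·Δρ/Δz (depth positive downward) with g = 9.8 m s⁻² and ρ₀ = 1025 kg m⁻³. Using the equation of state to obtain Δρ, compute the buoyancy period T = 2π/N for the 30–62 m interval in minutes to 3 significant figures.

2.14 min

ΔT = +4.4 K, ΔS = +11.60 psu (deep − shallow).
Δρ/ρ₀ = −αΔT + βΔS = -6.16 × 10⁻⁴ + 8.468 × 10⁻³ = 7.852 × 10⁻³, so Δρ ≈ 8.048 kg m⁻³.
N² = (g/ρ₀)·Δρ/Δz = g·(Δρ/ρ₀)/Δz = 9.8 × 7.852 × 10⁻³ / 32 = 2.4047 × 10⁻³ s⁻².
N = √(2.4047 × 10⁻³) = 0.049038 rad s⁻¹ → T = 2π/N = 128.13 s = 2.1355 min ≈ 2.14 min.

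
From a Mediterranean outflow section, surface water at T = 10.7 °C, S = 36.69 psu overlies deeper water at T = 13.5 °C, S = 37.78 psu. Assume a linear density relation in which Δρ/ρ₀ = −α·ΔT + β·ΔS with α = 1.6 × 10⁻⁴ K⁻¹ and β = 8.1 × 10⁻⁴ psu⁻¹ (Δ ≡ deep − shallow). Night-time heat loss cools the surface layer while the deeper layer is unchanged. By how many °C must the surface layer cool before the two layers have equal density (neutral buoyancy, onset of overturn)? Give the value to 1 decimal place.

2.7 °C

Neutral buoyancy requires Δρ = 0, i.e. −α(T_deep − T_surf′) + β(S_deep − S_surf) = 0.
T_surf′ = T_deep − (β/α)·ΔS = 13.5 − (8.1 × 10⁻⁴/1.6 × 10⁻⁴)·(+1.09) = 7.982 °C.
Cooling required: 10.7 − (7.982) = 2.718 °C.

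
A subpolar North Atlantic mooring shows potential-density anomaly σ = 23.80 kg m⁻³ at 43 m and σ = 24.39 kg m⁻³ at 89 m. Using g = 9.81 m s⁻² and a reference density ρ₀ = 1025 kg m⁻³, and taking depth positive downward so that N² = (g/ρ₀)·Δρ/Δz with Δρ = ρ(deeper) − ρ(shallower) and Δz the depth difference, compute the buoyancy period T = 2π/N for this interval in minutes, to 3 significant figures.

9.45 min

Δρ = 1024.39 − 1023.80 = 0.59 kg m⁻³ over Δz = 89 − 43 = 46 m.
N² = (9.81/1025) × (0.59/46) = 1.2276 × 10⁻⁴ s⁻².
N = √(1.2276 × 10⁻⁴) = 0.011080 rad s⁻¹, so T = 2π/N = 567.07 s = 9.4512 min ≈ 9.45 min.
N² > 0, so the interval is statically stable.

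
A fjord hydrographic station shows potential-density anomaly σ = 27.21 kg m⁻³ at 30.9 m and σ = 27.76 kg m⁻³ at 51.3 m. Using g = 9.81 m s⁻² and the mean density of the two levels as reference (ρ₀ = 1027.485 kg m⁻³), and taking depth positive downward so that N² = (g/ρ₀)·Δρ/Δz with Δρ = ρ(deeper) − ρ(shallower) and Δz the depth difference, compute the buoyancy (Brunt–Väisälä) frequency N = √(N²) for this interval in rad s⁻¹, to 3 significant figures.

Δρ = 1027.76 − 1027.21 = 0.55 kg m⁻³ over Δz = 51.3 − 30.9 = 20.4 m.
N² = (9.81/1027.485) × (0.55/20.4) = 2.5741 × 10⁻⁴ s⁻².
N = √(2.5741 × 10⁻⁴) = 0.016044 rad s⁻¹ ≈ 0.0160 rad s⁻¹.

0.0160 rad s⁻¹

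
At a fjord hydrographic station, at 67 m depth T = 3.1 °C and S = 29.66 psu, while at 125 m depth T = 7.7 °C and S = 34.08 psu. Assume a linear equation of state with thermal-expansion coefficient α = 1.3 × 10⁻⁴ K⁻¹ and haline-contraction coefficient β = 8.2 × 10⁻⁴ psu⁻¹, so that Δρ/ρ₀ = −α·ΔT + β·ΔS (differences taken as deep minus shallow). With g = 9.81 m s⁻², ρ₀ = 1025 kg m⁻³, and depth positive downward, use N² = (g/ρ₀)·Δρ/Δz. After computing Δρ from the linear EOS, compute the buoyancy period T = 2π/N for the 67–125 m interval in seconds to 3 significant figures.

278 s

ΔT = +4.6 K, ΔS = +4.42 psu (deep − shallow).
Δρ/ρ₀ = −αΔT + βΔS = -5.98 × 10⁻⁴ + 3.6244 × 10⁻³ = 3.0264 × 10⁻³, so Δρ ≈ 3.102 kg m⁻³.
N² = (g/ρ₀)·Δρ/Δz = g·(Δρ/ρ₀)/Δz = 9.81 × 3.0264 × 10⁻³ / 58 = 5.1188 × 10⁻⁴ s⁻².
N = √(5.1188 × 10⁻⁴) = 0.022625 rad s⁻¹ → T = 2π/N = 277.71 s ≈ 278 s.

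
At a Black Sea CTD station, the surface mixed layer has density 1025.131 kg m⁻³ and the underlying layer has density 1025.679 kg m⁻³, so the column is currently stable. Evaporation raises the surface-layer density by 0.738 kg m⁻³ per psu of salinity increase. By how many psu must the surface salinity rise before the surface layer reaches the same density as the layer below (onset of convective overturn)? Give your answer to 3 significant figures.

Density deficit of the surface layer: 1025.679 − 1025.131 = 0.548 kg m⁻³.
Required change = 0.548 / 0.738 = 0.743 psu.

0.743 psu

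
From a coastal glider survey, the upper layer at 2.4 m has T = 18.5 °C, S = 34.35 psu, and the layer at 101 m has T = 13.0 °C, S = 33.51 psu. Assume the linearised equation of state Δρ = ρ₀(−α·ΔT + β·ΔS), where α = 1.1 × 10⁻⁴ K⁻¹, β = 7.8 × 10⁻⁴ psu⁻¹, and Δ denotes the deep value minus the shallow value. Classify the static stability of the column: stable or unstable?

ΔT = 13.0 − 18.5 = -5.5 K and ΔS = 33.51 − 34.35 = -0.84 psu (deep − shallow).
−αΔT = 6.05 × 10⁻⁴; βΔS = -6.552 × 10⁻⁴; sum Δρ/ρ₀ = -5.02 × 10⁻⁵.
Δρ/ρ₀ < 0, so Δρ < 0: deeper water is lighter → statically unstable; the column would overturn.

unstable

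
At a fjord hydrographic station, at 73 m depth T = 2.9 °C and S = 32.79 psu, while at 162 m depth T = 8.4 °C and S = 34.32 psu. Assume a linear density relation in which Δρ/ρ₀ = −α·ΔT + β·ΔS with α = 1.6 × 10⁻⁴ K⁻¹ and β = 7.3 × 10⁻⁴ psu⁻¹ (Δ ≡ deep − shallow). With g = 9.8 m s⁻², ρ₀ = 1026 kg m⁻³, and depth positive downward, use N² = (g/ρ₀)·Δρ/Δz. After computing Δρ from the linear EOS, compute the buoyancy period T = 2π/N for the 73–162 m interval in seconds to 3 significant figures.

ΔT = +5.5 K, ΔS = +1.53 psu (deep − shallow).
Δρ/ρ₀ = −αΔT + βΔS = -8.80 × 10⁻⁴ + 1.1169 × 10⁻³ = 2.369 × 10⁻⁴, so Δρ ≈ 0.2431 kg m⁻³.
N² = (g/ρ₀)·Δρ/Δz = g·(Δρ/ρ₀)/Δz = 9.8 × 2.369 × 10⁻⁴ / 89 = 2.6086 × 10⁻⁵ s⁻².
N = √(2.6086 × 10⁻⁵) = 5.1074 × 10⁻³ rad s⁻¹ → T = 2π/N = 1.2302 × 10³ s ≈ 1.23 × 10³ s.

1.23 × 10³ s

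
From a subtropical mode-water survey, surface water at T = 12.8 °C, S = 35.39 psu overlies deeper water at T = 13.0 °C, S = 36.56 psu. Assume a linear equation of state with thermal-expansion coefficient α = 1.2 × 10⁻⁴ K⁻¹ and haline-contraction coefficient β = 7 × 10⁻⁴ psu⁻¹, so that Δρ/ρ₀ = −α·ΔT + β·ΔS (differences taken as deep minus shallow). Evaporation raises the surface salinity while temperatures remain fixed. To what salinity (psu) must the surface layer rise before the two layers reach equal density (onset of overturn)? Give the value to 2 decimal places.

36.53 psu

Neutral buoyancy requires −α(T_deep − T_surf) + β(S_deep − S_surf′) = 0.
S_surf′ = S_deep − (α/β)·ΔT = 36.56 − (1.2 × 10⁻⁴/7 × 10⁻⁴)·(+0.2) = 36.5257 psu.
Increase required: 36.5257 − 35.39 = 1.1357 psu.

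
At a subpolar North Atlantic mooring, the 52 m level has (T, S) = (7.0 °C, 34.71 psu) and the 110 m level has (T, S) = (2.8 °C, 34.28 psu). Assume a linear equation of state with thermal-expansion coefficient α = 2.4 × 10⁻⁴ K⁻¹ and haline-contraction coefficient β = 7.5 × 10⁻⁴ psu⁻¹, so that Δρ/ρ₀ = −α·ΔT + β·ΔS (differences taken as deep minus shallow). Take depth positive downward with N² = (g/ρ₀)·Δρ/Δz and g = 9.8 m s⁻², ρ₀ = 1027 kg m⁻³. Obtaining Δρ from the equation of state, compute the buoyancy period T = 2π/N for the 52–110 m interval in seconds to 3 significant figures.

584 s

ΔT = -4.2 K, ΔS = -0.43 psu (deep − shallow).
Δρ/ρ₀ = −αΔT + βΔS = 1.008 × 10⁻³ − 3.225 × 10⁻⁴ = 6.855 × 10⁻⁴, so Δρ ≈ 0.7040 kg m⁻³.
N² = (g/ρ₀)·Δρ/Δz = g·(Δρ/ρ₀)/Δz = 9.8 × 6.855 × 10⁻⁴ / 58 = 1.1583 × 10⁻⁴ s⁻².
N = √(1.1583 × 10⁻⁴) = 0.010762 rad s⁻¹ → T = 2π/N = 583.83 s ≈ 584 s.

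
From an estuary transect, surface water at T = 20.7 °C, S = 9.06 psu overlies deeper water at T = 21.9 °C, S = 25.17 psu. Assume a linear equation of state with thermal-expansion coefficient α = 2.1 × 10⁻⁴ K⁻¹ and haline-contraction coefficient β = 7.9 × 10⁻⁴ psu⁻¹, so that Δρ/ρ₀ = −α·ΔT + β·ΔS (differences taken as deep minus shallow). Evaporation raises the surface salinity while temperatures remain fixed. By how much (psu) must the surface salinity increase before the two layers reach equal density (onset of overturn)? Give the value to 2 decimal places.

15.79 psu

Neutral buoyancy requires −α(T_deep − T_surf) + β(S_deep − S_surf′) = 0.
S_surf′ = S_deep − (α/β)·ΔT = 25.17 − (2.1 × 10⁻⁴/7.9 × 10⁻⁴)·(+1.2) = 24.8510 psu.
Increase required: 24.8510 − 9.06 = 15.7910 psu.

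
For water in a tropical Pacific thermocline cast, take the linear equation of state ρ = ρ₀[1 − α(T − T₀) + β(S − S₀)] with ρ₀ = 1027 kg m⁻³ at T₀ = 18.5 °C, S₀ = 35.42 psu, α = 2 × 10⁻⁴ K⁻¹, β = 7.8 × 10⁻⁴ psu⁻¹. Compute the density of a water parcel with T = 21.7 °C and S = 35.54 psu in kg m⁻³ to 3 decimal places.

T − T₀ = +3.2 K, S − S₀ = +0.12 psu.
Bracket = 1 − α·(+3.2) + β·(+0.12) = 1 + (-5.464 × 10⁻⁴) = 0.9994536.
ρ = 1027 × 0.9994536 = 1026.439 kg m⁻³.

1026.439 kg m⁻³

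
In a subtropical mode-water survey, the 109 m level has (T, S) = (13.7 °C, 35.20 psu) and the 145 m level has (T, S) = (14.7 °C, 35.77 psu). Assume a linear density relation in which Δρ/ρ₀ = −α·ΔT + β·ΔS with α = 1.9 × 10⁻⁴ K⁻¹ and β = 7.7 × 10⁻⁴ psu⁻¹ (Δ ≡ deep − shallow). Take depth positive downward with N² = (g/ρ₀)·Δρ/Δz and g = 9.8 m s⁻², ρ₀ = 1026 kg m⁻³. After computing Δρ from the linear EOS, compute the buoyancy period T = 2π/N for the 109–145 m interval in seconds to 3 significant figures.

ΔT = +1.0 K, ΔS = +0.57 psu (deep − shallow).
Δρ/ρ₀ = −αΔT + βΔS = -1.90 × 10⁻⁴ + 4.389 × 10⁻⁴ = 2.489 × 10⁻⁴, so Δρ ≈ 0.2554 kg m⁻³.
N² = (g/ρ₀)·Δρ/Δz = g·(Δρ/ρ₀)/Δz = 9.8 × 2.489 × 10⁻⁴ / 36 = 6.7756 × 10⁻⁵ s⁻².
N = √(6.7756 × 10⁻⁵) = 8.2314 × 10⁻³ rad s⁻¹ → T = 2π/N = 763.32 s ≈ 763 s.

763 s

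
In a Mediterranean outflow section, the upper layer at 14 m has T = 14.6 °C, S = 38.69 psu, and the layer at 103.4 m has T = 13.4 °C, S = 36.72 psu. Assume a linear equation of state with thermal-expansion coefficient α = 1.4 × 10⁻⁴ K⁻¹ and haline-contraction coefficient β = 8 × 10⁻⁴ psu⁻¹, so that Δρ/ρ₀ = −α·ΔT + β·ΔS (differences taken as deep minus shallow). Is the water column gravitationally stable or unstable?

ΔT = 13.4 − 14.6 = -1.2 K and ΔS = 36.72 − 38.69 = -1.97 psu (deep − shallow).
−αΔT = 1.68 × 10⁻⁴; βΔS = -1.576 × 10⁻³; sum Δρ/ρ₀ = -1.408 × 10⁻³.
Δρ/ρ₀ < 0, so Δρ < 0: deeper water is lighter → statically unstable; the column would overturn.

unstable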